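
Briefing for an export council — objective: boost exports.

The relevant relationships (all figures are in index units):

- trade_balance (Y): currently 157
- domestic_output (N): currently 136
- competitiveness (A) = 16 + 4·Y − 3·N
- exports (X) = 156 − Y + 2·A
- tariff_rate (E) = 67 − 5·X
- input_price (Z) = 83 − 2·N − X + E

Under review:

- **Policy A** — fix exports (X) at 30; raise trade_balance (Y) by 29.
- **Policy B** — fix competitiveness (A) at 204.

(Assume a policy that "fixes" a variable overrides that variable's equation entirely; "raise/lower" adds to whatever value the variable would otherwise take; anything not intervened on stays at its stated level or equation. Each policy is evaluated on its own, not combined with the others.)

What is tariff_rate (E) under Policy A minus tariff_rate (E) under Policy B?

Policy A (X := 30, Y + 29):
  Y = 157 + 29 = 186
  N = 136
  A = 16 + 4·186 − 3·136 = 352
  X = 30
  E = 67 − 5·30 = -83
Policy B (A := 204):
  Y = 157
  N = 136
  A = 204
  X = 156 − 157 + 2·204 = 407
  E = 67 − 5·407 = -1968
E: -83 − (-1968) = 1885

1885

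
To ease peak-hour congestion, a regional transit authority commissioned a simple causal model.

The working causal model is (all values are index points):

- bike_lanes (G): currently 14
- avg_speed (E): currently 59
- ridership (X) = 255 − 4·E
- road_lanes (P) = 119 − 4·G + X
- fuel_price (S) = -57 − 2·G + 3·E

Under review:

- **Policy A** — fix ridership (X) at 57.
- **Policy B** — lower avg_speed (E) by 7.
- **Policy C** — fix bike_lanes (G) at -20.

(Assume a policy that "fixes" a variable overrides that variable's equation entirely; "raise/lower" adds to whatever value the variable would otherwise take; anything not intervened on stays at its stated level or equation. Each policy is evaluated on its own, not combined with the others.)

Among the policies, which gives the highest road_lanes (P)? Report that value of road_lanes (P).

Policy A (X := 57):
  G = 14
  E = 59
  X = 57
  P = 119 − 4·14 + 57 = 120
Policy B (E − 7):
  G = 14
  E = 59 − 7 = 52
  X = 255 − 4·52 = 47
  P = 119 − 4·14 + 47 = 110
Policy C (G := -20):
  G = -20
  E = 59
  X = 255 − 4·59 = 19
  P = 119 − 4·(-20) + 19 = 218
Comparing — Policy A: P=120, Policy B: P=110, Policy C: P=218. Highest is 218 (Policy C).

218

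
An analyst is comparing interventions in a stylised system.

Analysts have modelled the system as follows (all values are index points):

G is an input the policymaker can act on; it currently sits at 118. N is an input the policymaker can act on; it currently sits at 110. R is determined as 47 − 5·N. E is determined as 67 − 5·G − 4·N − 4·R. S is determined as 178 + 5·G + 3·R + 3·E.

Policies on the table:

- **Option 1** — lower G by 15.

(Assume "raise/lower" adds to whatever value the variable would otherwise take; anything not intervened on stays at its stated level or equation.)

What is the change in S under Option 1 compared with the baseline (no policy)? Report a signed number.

150

Baseline:
  G = 118
  N = 110
  R = 47 − 5·110 = -503
  E = 67 − 5·118 − 4·110 − 4·(-503) = 1049
  S = 178 + 5·118 + 3·(-503) + 3·1049 = 2406
Option 1 (G − 15):
  G = 118 − 15 = 103
  N = 110
  R = 47 − 5·110 = -503
  E = 67 − 5·103 − 4·110 − 4·(-503) = 1124
  S = 178 + 5·103 + 3·(-503) + 3·1124 = 2556
Change in S: 2556 − 2406 = 150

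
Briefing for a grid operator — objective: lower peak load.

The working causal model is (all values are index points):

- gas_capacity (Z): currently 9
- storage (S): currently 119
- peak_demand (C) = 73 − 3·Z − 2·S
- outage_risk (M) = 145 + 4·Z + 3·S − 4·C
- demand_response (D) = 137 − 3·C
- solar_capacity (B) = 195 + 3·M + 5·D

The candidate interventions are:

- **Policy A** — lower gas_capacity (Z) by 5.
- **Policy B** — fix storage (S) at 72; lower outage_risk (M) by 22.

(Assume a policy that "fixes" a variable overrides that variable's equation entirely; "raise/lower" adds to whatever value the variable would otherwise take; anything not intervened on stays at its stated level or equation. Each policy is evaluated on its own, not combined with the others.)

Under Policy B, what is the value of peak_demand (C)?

Policy B (S := 72, M − 22):
  Z = 9
  S = 72
  C = 73 − 3·9 − 2·72 = -98

-98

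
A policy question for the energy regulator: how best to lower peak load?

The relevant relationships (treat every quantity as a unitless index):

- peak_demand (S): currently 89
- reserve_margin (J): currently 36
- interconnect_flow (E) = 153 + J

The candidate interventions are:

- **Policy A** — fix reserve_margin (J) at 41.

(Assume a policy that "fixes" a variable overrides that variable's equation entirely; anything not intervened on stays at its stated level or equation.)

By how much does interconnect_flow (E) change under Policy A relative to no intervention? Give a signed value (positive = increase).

Baseline:
  J = 36
  E = 153 + 36 = 189
Policy A (J := 41):
  J = 41
  E = 153 + 41 = 194
Change in E: 194 − 189 = 5

5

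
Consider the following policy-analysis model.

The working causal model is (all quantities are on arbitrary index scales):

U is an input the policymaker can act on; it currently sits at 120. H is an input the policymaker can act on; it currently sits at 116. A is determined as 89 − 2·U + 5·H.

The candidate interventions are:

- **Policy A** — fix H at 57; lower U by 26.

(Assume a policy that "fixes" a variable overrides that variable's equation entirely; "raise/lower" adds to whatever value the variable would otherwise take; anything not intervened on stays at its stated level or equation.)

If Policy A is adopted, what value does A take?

186

Policy A (H := 57, U − 26):
  U = 120 − 26 = 94
  H = 57
  A = 89 − 2·94 + 5·57 = 186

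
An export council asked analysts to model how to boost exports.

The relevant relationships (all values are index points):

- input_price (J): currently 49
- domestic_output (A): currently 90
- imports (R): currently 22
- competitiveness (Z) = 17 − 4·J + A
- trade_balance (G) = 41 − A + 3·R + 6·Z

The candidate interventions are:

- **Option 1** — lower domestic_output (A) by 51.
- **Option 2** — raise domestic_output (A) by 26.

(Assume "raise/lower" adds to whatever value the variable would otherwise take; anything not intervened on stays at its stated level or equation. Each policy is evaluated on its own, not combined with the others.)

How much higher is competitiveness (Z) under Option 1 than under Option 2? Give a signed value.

Option 1 (A − 51):
  J = 49
  A = 90 − 51 = 39
  Z = 17 − 4·49 + 39 = -140
Option 2 (A + 26):
  J = 49
  A = 90 + 26 = 116
  Z = 17 − 4·49 + 116 = -63
Z: -140 − (-63) = -77

-77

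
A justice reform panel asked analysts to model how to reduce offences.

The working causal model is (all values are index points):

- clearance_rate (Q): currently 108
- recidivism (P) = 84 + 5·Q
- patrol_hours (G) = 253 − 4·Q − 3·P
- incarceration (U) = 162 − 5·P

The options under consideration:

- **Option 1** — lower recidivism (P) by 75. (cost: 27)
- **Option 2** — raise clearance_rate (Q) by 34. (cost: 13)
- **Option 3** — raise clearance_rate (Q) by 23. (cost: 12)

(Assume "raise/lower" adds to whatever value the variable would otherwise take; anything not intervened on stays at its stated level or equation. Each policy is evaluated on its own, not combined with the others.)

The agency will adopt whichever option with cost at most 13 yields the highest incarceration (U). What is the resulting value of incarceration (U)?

Option 2 (Q + 34):
  Q = 108 + 34 = 142
  P = 84 + 5·142 = 794
  U = 162 − 5·794 = -3808
Option 3 (Q + 23):
  Q = 108 + 23 = 131
  P = 84 + 5·131 = 739
  U = 162 − 5·739 = -3533
Comparing — Option 2: U=-3808, Option 3: U=-3533. Highest is -3533 (Option 3).

-3533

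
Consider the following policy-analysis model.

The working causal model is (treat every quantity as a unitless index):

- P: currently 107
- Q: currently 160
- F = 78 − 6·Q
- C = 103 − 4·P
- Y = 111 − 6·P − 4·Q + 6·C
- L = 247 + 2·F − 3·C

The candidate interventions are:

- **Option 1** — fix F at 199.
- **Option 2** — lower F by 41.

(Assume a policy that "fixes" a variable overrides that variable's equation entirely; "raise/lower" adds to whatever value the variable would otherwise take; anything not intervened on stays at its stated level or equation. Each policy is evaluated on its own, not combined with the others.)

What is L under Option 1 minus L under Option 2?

Option 1 (F := 199):
  P = 107
  Q = 160
  F = 199
  C = 103 − 4·107 = -325
  L = 247 + 2·199 − 3·(-325) = 1620
Option 2 (F − 41):
  P = 107
  Q = 160
  F = 78 − 6·160 (−41 from intervention) = -923
  C = 103 − 4·107 = -325
  L = 247 + 2·(-923) − 3·(-325) = -624
L: 1620 − (-624) = 2244

2244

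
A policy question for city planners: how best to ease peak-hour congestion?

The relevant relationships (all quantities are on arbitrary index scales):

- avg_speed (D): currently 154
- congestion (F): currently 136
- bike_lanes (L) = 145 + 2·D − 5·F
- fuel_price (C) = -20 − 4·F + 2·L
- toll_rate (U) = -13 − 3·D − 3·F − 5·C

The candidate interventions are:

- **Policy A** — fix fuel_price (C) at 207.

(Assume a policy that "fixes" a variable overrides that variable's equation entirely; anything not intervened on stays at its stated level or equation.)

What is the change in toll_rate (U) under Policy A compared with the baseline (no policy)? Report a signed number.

-6125

Baseline:
  D = 154
  F = 136
  L = 145 + 2·154 − 5·136 = -227
  C = -20 − 4·136 + 2·(-227) = -1018
  U = -13 − 3·154 − 3·136 − 5·(-1018) = 4207
Policy A (C := 207):
  D = 154
  F = 136
  L = 145 + 2·154 − 5·136 = -227
  C = 207
  U = -13 − 3·154 − 3·136 − 5·207 = -1918
Change in U: -1918 − 4207 = -6125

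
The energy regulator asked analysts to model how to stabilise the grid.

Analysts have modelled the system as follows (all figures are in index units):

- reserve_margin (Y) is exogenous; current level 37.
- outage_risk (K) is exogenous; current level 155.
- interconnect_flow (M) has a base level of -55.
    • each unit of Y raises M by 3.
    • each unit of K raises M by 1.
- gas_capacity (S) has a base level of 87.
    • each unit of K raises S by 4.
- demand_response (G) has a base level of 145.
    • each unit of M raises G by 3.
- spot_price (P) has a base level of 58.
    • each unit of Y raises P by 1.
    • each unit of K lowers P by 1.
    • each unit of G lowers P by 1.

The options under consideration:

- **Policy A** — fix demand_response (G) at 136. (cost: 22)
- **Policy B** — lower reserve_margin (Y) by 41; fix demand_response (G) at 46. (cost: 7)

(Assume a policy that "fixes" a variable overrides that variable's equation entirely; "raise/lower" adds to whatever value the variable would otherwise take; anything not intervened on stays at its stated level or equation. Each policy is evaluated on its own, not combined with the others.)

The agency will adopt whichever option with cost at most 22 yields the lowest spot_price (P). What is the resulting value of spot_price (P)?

-196

Policy A (G := 136):
  Y = 37
  K = 155
  M = -55 + 3·37 + 155 = 211
  G = 136
  P = 58 + 37 − 155 − 136 = -196
Policy B (Y − 41, G := 46):
  Y = 37 − 41 = -4
  K = 155
  M = -55 + 3·(-4) + 155 = 88
  G = 46
  P = 58 + (-4) − 155 − 46 = -147
Comparing — Policy A: P=-196, Policy B: P=-147. Lowest is -196 (Policy A).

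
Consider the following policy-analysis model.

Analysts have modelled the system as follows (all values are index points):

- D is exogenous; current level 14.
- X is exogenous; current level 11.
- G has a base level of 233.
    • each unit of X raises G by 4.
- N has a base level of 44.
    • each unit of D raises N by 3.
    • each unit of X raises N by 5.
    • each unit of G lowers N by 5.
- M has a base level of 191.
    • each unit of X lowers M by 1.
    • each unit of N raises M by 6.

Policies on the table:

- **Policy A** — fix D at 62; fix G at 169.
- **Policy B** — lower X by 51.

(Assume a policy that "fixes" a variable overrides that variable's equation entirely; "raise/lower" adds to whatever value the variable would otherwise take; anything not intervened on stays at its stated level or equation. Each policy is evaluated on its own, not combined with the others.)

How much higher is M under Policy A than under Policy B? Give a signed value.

Policy A (D := 62, G := 169):
  D = 62
  X = 11
  G = 169
  N = 44 + 3·62 + 5·11 − 5·169 = -560
  M = 191 − 11 + 6·(-560) = -3180
Policy B (X − 51):
  D = 14
  X = 11 − 51 = -40
  G = 233 + 4·(-40) = 73
  N = 44 + 3·14 + 5·(-40) − 5·73 = -479
  M = 191 − (-40) + 6·(-479) = -2643
M: -3180 − (-2643) = -537

-537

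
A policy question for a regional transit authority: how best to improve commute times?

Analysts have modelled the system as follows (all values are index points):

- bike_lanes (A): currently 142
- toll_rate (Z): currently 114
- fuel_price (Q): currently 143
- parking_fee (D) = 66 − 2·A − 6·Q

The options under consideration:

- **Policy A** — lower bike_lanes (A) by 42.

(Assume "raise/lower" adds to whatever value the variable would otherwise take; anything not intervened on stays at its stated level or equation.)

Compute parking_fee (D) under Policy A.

Policy A (A − 42):
  A = 142 − 42 = 100
  Q = 143
  D = 66 − 2·100 − 6·143 = -992

-992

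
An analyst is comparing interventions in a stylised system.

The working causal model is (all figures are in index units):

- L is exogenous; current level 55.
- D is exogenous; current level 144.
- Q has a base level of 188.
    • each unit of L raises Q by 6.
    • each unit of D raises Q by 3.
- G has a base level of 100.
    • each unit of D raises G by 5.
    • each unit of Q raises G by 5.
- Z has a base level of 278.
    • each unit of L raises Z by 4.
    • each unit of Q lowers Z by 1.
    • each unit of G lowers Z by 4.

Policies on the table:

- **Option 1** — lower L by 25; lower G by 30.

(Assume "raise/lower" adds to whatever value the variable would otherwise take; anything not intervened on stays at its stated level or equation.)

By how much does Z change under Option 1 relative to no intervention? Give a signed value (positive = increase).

3170

Baseline:
  L = 55
  D = 144
  Q = 188 + 6·55 + 3·144 = 950
  G = 100 + 5·144 + 5·950 = 5570
  Z = 278 + 4·55 − 950 − 4·5570 = -22732
Option 1 (L − 25, G − 30):
  L = 55 − 25 = 30
  D = 144
  Q = 188 + 6·30 + 3·144 = 800
  G = 100 + 5·144 + 5·800 (−30 from intervention) = 4790
  Z = 278 + 4·30 − 800 − 4·4790 = -19562
Change in Z: -19562 − (-22732) = 3170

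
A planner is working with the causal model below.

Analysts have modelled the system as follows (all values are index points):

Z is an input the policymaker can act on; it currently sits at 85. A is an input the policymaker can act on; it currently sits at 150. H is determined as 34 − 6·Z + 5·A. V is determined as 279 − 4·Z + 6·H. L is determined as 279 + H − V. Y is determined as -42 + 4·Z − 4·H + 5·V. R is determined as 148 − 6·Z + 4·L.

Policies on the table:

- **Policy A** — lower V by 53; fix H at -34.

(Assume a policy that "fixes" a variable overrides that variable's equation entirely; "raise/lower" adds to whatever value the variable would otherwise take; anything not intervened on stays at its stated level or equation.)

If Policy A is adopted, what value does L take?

Policy A (V − 53, H := -34):
  Z = 85
  A = 150
  H = -34
  V = 279 − 4·85 + 6·(-34) (−53 from intervention) = -318
  L = 279 + (-34) − (-318) = 563

563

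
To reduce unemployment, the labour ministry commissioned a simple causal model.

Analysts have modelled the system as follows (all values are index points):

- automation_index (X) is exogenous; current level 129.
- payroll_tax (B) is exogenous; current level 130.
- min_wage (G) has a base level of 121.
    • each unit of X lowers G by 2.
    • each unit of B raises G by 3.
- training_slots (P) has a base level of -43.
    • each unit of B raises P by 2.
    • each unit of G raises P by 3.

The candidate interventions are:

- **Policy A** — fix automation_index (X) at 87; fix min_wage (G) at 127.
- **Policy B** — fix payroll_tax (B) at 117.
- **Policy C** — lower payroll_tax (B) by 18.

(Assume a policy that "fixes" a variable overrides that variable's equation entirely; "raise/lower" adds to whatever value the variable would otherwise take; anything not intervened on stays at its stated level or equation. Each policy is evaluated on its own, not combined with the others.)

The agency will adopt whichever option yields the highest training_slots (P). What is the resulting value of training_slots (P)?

Policy A (X := 87, G := 127):
  X = 87
  B = 130
  G = 127
  P = -43 + 2·130 + 3·127 = 598
Policy B (B := 117):
  X = 129
  B = 117
  G = 121 − 2·129 + 3·117 = 214
  P = -43 + 2·117 + 3·214 = 833
Policy C (B − 18):
  X = 129
  B = 130 − 18 = 112
  G = 121 − 2·129 + 3·112 = 199
  P = -43 + 2·112 + 3·199 = 778
Comparing — Policy A: P=598, Policy B: P=833, Policy C: P=778. Highest is 833 (Policy B).

833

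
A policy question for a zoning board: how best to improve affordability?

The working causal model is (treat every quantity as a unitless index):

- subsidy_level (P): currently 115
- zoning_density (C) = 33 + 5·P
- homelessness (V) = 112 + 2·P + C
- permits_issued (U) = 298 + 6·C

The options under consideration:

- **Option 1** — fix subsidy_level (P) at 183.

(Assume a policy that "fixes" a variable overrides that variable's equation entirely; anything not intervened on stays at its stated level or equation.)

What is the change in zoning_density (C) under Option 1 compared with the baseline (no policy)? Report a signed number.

Baseline:
  P = 115
  C = 33 + 5·115 = 608
Option 1 (P := 183):
  P = 183
  C = 33 + 5·183 = 948
Change in C: 948 − 608 = 340

340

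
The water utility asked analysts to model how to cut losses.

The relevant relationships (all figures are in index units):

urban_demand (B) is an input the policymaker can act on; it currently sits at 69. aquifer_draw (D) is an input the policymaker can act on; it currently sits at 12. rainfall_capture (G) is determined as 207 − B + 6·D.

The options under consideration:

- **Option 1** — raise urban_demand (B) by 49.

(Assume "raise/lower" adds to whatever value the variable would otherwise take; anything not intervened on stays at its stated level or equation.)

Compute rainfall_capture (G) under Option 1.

161

Option 1 (B + 49):
  B = 69 + 49 = 118
  D = 12
  G = 207 − 118 + 6·12 = 161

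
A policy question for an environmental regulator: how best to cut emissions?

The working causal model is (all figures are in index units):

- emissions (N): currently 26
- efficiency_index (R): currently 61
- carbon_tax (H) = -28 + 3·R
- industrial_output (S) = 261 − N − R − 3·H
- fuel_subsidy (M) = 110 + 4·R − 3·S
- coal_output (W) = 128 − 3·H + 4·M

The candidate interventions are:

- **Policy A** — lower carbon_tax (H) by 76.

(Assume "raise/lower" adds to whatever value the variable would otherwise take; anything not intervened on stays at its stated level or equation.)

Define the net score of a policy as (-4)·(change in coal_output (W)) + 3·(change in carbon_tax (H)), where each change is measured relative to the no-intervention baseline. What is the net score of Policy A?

Baseline:
  N = 26
  R = 61
  H = -28 + 3·61 = 155
  S = 261 − 26 − 61 − 3·155 = -291
  M = 110 + 4·61 − 3·(-291) = 1227
  W = 128 − 3·155 + 4·1227 = 4571
Policy A (H − 76):
  N = 26
  R = 61
  H = -28 + 3·61 (−76 from intervention) = 79
  S = 261 − 26 − 61 − 3·79 = -63
  M = 110 + 4·61 − 3·(-63) = 543
  W = 128 − 3·79 + 4·543 = 2063
ΔW = 2063 − 4571 = -2508; ΔH = 79 − 155 = -76
Score = (-4)·(-2508) + 3·(-76) = 9804

9804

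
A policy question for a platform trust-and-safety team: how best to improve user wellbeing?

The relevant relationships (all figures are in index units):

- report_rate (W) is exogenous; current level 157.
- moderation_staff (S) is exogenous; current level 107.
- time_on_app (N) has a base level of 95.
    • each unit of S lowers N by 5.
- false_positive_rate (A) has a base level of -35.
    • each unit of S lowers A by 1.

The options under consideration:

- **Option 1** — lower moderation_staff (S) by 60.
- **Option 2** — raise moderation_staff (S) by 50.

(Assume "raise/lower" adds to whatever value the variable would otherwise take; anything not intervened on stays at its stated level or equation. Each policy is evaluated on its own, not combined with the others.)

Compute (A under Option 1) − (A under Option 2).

110

Option 1 (S − 60):
  S = 107 − 60 = 47
  A = -35 − 47 = -82
Option 2 (S + 50):
  S = 107 + 50 = 157
  A = -35 − 157 = -192
A: -82 − (-192) = 110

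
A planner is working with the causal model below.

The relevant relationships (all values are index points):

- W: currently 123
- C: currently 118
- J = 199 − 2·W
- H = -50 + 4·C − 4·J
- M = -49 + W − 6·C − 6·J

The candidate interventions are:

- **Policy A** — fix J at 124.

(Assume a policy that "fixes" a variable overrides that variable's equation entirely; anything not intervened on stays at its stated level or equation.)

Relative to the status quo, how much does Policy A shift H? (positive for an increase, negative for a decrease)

-684

Baseline:
  W = 123
  C = 118
  J = 199 − 2·123 = -47
  H = -50 + 4·118 − 4·(-47) = 610
Policy A (J := 124):
  W = 123
  C = 118
  J = 124
  H = -50 + 4·118 − 4·124 = -74
Change in H: -74 − 610 = -684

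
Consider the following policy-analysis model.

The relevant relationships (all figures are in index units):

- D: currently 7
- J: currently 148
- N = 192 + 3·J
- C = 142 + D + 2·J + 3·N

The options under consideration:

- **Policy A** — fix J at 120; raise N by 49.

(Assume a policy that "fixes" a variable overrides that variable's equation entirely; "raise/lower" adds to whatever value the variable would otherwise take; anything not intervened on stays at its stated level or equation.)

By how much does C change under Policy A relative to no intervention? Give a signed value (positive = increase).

Baseline:
  D = 7
  J = 148
  N = 192 + 3·148 = 636
  C = 142 + 7 + 2·148 + 3·636 = 2353
Policy A (J := 120, N + 49):
  D = 7
  J = 120
  N = 192 + 3·120 (+49 from intervention) = 601
  C = 142 + 7 + 2·120 + 3·601 = 2192
Change in C: 2192 − 2353 = -161

-161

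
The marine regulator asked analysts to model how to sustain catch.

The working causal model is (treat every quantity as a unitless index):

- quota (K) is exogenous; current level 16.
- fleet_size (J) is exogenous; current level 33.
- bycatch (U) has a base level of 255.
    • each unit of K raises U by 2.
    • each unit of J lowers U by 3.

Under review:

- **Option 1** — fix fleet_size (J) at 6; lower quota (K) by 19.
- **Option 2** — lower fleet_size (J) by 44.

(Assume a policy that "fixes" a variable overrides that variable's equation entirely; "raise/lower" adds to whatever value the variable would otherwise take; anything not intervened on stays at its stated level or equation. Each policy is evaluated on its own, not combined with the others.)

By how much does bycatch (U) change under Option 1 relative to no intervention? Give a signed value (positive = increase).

43

Baseline:
  K = 16
  J = 33
  U = 255 + 2·16 − 3·33 = 188
Option 1 (J := 6, K − 19):
  K = 16 − 19 = -3
  J = 6
  U = 255 + 2·(-3) − 3·6 = 231
Change in U: 231 − 188 = 43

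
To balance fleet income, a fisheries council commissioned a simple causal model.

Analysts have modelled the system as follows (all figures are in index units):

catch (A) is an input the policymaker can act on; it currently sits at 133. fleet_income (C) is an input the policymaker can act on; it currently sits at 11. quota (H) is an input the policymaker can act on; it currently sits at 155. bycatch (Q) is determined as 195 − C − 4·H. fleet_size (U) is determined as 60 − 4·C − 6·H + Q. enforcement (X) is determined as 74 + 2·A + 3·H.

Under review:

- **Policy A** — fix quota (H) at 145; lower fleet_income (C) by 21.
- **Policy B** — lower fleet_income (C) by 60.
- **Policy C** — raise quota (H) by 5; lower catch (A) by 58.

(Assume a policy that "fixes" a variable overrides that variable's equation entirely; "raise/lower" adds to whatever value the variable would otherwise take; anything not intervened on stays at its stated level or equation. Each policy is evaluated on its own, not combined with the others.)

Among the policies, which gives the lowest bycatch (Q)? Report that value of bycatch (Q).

Policy A (H := 145, C − 21):
  C = 11 − 21 = -10
  H = 145
  Q = 195 − (-10) − 4·145 = -375
Policy B (C − 60):
  C = 11 − 60 = -49
  H = 155
  Q = 195 − (-49) − 4·155 = -376
Policy C (H + 5, A − 58):
  C = 11
  H = 155 + 5 = 160
  Q = 195 − 11 − 4·160 = -456
Comparing — Policy A: Q=-375, Policy B: Q=-376, Policy C: Q=-456. Lowest is -456 (Policy C).

-456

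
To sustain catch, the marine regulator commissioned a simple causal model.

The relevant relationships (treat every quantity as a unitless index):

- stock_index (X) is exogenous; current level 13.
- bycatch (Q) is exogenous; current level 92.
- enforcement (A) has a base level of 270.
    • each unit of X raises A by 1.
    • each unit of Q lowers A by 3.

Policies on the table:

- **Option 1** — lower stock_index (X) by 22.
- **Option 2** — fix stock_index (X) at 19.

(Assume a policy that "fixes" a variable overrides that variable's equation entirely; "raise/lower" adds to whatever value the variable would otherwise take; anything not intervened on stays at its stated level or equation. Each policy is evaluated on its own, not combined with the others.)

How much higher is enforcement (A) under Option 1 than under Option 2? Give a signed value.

-28

Option 1 (X − 22):
  X = 13 − 22 = -9
  Q = 92
  A = 270 + (-9) − 3·92 = -15
Option 2 (X := 19):
  X = 19
  Q = 92
  A = 270 + 19 − 3·92 = 13
A: -15 − 13 = -28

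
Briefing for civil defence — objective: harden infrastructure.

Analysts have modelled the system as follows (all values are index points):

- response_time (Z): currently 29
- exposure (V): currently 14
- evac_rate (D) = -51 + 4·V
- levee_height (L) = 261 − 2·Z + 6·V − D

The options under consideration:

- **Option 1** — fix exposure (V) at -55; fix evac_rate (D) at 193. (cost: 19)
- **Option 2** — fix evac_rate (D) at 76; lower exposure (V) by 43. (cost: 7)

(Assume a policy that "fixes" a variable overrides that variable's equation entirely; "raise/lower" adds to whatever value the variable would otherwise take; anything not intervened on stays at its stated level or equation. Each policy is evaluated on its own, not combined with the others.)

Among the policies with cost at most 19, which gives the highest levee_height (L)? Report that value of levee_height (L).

Option 1 (V := -55, D := 193):
  Z = 29
  V = -55
  D = 193
  L = 261 − 2·29 + 6·(-55) − 193 = -320
Option 2 (D := 76, V − 43):
  Z = 29
  V = 14 − 43 = -29
  D = 76
  L = 261 − 2·29 + 6·(-29) − 76 = -47
Comparing — Option 1: L=-320, Option 2: L=-47. Highest is -47 (Option 2).

-47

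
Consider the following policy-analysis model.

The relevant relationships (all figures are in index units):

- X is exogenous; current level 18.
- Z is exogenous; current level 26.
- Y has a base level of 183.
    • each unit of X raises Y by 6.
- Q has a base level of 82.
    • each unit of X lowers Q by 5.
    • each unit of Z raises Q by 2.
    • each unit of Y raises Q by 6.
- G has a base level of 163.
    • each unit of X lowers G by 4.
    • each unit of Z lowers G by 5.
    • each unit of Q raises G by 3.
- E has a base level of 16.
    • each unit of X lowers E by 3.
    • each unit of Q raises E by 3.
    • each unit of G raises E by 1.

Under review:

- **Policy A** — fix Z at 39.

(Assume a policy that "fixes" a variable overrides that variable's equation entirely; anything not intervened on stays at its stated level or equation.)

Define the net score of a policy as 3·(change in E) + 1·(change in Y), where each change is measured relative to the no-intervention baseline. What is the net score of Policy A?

Baseline:
  X = 18
  Z = 26
  Y = 183 + 6·18 = 291
  Q = 82 − 5·18 + 2·26 + 6·291 = 1790
  G = 163 − 4·18 − 5·26 + 3·1790 = 5331
  E = 16 − 3·18 + 3·1790 + 5331 = 10663
Policy A (Z := 39):
  X = 18
  Z = 39
  Y = 183 + 6·18 = 291
  Q = 82 − 5·18 + 2·39 + 6·291 = 1816
  G = 163 − 4·18 − 5·39 + 3·1816 = 5344
  E = 16 − 3·18 + 3·1816 + 5344 = 10754
ΔE = 10754 − 10663 = 91; ΔY = 291 − 291 = 0
Score = 3·91 + 1·0 = 273

273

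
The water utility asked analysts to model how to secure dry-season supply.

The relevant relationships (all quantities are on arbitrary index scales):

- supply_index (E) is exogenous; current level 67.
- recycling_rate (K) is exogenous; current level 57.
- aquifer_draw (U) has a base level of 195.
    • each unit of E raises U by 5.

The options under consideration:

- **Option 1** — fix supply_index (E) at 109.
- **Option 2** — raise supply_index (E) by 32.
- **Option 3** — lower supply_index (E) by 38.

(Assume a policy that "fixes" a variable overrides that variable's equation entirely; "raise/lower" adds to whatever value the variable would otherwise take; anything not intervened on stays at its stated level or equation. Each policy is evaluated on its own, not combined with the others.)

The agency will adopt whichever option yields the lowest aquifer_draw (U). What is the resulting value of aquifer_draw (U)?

Option 1 (E := 109):
  E = 109
  U = 195 + 5·109 = 740
Option 2 (E + 32):
  E = 67 + 32 = 99
  U = 195 + 5·99 = 690
Option 3 (E − 38):
  E = 67 − 38 = 29
  U = 195 + 5·29 = 340
Comparing — Option 1: U=740, Option 2: U=690, Option 3: U=340. Lowest is 340 (Option 3).

340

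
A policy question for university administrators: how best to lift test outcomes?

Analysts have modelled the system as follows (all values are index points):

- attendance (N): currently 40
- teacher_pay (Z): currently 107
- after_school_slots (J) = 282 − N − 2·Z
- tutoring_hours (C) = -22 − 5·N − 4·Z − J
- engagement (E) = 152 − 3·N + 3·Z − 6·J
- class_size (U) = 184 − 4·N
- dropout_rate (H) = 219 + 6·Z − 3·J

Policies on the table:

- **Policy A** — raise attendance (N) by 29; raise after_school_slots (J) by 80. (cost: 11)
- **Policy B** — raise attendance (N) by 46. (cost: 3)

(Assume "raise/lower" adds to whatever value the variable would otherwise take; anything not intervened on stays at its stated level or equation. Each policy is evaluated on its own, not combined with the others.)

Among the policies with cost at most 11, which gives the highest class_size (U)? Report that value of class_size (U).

-92

Policy A (N + 29, J + 80):
  N = 40 + 29 = 69
  U = 184 − 4·69 = -92
Policy B (N + 46):
  N = 40 + 46 = 86
  U = 184 − 4·86 = -160
Comparing — Policy A: U=-92, Policy B: U=-160. Highest is -92 (Policy A).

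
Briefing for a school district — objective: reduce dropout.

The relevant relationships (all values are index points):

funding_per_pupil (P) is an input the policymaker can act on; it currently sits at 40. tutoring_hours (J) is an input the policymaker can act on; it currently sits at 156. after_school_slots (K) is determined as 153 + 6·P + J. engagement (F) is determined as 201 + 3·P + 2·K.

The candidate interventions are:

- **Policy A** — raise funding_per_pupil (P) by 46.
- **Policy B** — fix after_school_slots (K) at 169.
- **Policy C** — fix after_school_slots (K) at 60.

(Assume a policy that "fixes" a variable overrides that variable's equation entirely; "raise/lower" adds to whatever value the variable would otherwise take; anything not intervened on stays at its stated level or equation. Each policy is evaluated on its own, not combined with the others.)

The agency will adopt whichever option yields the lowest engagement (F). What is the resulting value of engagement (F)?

441

Policy A (P + 46):
  P = 40 + 46 = 86
  J = 156
  K = 153 + 6·86 + 156 = 825
  F = 201 + 3·86 + 2·825 = 2109
Policy B (K := 169):
  P = 40
  J = 156
  K = 169
  F = 201 + 3·40 + 2·169 = 659
Policy C (K := 60):
  P = 40
  J = 156
  K = 60
  F = 201 + 3·40 + 2·60 = 441
Comparing — Policy A: F=2109, Policy B: F=659, Policy C: F=441. Lowest is 441 (Policy C).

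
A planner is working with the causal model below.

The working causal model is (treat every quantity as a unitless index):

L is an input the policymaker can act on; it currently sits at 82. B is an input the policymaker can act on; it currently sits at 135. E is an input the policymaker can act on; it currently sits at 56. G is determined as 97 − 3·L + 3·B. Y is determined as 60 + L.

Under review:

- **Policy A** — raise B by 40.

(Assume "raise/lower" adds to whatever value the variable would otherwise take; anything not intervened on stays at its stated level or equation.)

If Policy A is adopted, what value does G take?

Policy A (B + 40):
  L = 82
  B = 135 + 40 = 175
  G = 97 − 3·82 + 3·175 = 376

376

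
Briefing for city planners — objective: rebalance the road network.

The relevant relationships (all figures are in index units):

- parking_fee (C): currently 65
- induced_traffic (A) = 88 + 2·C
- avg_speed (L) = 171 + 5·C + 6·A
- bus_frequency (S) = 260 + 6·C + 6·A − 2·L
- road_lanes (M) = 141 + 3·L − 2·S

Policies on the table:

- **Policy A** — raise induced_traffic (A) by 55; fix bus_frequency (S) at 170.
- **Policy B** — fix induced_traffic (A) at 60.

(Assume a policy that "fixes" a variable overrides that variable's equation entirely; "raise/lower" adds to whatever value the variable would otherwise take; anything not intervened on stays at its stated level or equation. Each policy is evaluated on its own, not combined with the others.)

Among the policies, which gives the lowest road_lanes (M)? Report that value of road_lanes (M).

Policy A (A + 55, S := 170):
  C = 65
  A = 88 + 2·65 (+55 from intervention) = 273
  L = 171 + 5·65 + 6·273 = 2134
  S = 170
  M = 141 + 3·2134 − 2·170 = 6203
Policy B (A := 60):
  C = 65
  A = 60
  L = 171 + 5·65 + 6·60 = 856
  S = 260 + 6·65 + 6·60 − 2·856 = -702
  M = 141 + 3·856 − 2·(-702) = 4113
Comparing — Policy A: M=6203, Policy B: M=4113. Lowest is 4113 (Policy B).

4113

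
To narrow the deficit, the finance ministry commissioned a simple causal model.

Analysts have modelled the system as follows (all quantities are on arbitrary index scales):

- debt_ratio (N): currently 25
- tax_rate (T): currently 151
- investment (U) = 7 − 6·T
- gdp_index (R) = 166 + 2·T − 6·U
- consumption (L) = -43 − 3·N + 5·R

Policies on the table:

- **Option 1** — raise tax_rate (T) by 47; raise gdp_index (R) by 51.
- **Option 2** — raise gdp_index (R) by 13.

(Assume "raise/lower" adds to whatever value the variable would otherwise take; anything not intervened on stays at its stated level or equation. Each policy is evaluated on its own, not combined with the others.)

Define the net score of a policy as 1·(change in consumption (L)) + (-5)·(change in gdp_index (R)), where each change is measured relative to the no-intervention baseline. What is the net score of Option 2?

Baseline:
  N = 25
  T = 151
  U = 7 − 6·151 = -899
  R = 166 + 2·151 − 6·(-899) = 5862
  L = -43 − 3·25 + 5·5862 = 29192
Option 2 (R + 13):
  N = 25
  T = 151
  U = 7 − 6·151 = -899
  R = 166 + 2·151 − 6·(-899) (+13 from intervention) = 5875
  L = -43 − 3·25 + 5·5875 = 29257
ΔL = 29257 − 29192 = 65; ΔR = 5875 − 5862 = 13
Score = 1·65 + (-5)·13 = 0

0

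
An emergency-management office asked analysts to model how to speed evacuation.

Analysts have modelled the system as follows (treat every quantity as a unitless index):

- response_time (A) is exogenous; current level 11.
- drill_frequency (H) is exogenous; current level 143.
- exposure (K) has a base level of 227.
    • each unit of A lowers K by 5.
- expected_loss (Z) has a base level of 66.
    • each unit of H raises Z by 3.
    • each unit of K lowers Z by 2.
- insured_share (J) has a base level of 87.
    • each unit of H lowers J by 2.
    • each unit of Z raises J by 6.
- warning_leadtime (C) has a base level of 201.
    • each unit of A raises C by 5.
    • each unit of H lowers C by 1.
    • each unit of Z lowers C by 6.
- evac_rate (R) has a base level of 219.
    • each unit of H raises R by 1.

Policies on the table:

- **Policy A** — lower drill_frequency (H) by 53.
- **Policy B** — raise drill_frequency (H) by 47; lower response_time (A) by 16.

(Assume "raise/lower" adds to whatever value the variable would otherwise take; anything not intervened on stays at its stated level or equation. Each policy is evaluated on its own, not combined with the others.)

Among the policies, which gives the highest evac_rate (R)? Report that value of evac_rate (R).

409

Policy A (H − 53):
  H = 143 − 53 = 90
  R = 219 + 90 = 309
Policy B (H + 47, A − 16):
  H = 143 + 47 = 190
  R = 219 + 190 = 409
Comparing — Policy A: R=309, Policy B: R=409. Highest is 409 (Policy B).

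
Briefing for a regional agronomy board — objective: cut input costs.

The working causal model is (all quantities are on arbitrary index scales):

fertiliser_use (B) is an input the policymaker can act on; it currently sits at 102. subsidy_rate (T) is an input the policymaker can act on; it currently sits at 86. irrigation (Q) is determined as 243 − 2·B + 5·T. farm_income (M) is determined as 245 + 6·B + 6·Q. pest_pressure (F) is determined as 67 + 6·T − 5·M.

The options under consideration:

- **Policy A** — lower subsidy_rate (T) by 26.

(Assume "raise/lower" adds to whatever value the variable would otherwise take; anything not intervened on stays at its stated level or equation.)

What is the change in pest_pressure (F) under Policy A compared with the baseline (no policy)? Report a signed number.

3744

Baseline:
  B = 102
  T = 86
  Q = 243 − 2·102 + 5·86 = 469
  M = 245 + 6·102 + 6·469 = 3671
  F = 67 + 6·86 − 5·3671 = -17772
Policy A (T − 26):
  B = 102
  T = 86 − 26 = 60
  Q = 243 − 2·102 + 5·60 = 339
  M = 245 + 6·102 + 6·339 = 2891
  F = 67 + 6·60 − 5·2891 = -14028
Change in F: -14028 − (-17772) = 3744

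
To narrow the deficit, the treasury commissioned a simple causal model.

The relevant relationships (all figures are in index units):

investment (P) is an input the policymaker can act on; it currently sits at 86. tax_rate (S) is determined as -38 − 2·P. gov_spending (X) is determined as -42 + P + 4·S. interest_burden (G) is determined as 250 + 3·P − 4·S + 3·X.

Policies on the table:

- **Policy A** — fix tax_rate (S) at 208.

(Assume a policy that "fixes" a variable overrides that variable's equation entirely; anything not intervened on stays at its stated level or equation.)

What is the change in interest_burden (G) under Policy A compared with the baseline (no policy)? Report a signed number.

Baseline:
  P = 86
  S = -38 − 2·86 = -210
  X = -42 + 86 + 4·(-210) = -796
  G = 250 + 3·86 − 4·(-210) + 3·(-796) = -1040
Policy A (S := 208):
  P = 86
  S = 208
  X = -42 + 86 + 4·208 = 876
  G = 250 + 3·86 − 4·208 + 3·876 = 2304
Change in G: 2304 − (-1040) = 3344

3344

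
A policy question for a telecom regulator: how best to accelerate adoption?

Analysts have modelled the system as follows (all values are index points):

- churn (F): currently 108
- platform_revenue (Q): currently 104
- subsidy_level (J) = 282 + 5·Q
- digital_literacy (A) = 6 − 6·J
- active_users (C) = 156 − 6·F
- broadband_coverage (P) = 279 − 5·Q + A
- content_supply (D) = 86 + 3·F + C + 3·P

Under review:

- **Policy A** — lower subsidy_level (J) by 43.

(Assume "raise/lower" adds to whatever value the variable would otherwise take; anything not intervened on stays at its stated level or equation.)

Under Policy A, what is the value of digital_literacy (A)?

-4548

Policy A (J − 43):
  Q = 104
  J = 282 + 5·104 (−43 from intervention) = 759
  A = 6 − 6·759 = -4548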